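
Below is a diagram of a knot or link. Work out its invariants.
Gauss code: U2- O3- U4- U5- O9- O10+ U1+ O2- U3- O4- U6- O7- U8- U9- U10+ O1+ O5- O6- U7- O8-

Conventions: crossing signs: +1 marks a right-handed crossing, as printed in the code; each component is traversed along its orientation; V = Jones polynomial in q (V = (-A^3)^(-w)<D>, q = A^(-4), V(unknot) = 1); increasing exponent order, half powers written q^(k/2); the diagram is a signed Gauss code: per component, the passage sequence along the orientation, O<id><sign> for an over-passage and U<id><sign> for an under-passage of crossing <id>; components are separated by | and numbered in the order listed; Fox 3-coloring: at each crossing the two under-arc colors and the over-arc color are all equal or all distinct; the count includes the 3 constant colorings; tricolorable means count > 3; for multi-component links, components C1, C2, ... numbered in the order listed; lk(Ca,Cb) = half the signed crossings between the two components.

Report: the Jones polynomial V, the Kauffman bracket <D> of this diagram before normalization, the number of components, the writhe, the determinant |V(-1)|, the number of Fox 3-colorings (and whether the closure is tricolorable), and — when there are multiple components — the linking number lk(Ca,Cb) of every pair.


Jones polynomial: V(q) = q^-8 - 2q^-7 + q^-6 - 2q^-5 + 2q^-4 + q^-2
<D> = A^-10 + 2A^-2 - 2A^2 + A^6 - 2A^10 + A^14; writhe -6
components 1, writhe -6 (10 crossings)
3-colorings: 27 of 3^10, det 9 — tricolorable
note: w = -6 (over 10 crossings) is diagram-only; (-A^3)^(6) removes it from V


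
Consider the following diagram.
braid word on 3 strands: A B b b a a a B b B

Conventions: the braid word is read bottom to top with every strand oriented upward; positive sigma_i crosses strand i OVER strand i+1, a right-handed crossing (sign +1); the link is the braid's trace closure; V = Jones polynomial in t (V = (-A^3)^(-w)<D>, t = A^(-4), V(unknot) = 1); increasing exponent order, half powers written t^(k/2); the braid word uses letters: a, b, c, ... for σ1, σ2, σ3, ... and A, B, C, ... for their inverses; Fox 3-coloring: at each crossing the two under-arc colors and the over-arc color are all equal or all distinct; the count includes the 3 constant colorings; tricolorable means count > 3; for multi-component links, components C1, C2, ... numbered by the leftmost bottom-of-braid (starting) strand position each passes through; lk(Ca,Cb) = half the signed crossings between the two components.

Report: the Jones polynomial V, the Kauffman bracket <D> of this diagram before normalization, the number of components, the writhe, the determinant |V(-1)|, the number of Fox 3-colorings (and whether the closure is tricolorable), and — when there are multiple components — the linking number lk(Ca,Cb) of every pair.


V = t + t^3 - t^4
<D> = -A^-10 + A^-6 + A^2 (w = +2)
1 component over 10 crossings, w = +2
9 Fox colorings among 3^10, |V(-1)| = 3: tricolorable
why: the word shrinks to σ1⁻¹ σ2 σ1 σ1 σ1 σ2⁻¹ after cancelling


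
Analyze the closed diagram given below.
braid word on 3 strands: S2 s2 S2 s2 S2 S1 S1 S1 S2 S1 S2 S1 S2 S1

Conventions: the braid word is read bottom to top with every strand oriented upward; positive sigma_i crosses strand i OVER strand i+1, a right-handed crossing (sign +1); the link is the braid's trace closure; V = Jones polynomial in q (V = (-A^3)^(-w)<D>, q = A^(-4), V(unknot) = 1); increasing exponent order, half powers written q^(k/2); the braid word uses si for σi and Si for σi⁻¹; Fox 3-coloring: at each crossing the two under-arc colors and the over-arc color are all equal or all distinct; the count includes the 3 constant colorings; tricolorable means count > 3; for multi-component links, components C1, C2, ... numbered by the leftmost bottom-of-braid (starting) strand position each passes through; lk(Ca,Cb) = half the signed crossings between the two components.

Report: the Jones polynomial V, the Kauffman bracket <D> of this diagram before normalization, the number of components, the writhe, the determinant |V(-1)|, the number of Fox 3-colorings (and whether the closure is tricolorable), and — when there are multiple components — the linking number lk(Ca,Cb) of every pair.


Jones polynomial: V(q) = -q^-10 + q^-6 + q^-4
<D> = A^-14 + A^-6 - A^10; writhe -10
components 1, writhe -10 (14 crossings)
3-colorings: 3 of 3^14, det 1 — not tricolorable
note: the span of V is 6, forcing >= 6 crossings in any diagram


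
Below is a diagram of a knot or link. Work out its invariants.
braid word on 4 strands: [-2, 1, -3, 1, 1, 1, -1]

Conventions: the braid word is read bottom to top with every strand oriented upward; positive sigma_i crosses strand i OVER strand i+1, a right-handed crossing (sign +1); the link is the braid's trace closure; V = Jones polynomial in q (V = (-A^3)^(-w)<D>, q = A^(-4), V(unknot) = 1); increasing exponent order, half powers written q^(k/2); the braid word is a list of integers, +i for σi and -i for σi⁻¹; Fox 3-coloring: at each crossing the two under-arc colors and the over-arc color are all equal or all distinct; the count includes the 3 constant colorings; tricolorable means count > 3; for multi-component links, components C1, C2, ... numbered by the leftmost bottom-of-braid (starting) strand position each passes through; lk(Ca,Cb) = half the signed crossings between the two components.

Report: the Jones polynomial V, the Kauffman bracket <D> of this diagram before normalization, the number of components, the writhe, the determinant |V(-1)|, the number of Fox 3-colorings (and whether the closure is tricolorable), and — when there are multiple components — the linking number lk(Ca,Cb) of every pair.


Jones polynomial: V(q) = q + q^3 - q^4
<D> = A^-13 - A^-9 - A^-1; writhe +1
components 1, writhe +1 (7 crossings)
3-colorings: 9 of 3^7, det 3 — tricolorable
note: det 3 = |V(-1)|; divisible by 3, so tricolorable


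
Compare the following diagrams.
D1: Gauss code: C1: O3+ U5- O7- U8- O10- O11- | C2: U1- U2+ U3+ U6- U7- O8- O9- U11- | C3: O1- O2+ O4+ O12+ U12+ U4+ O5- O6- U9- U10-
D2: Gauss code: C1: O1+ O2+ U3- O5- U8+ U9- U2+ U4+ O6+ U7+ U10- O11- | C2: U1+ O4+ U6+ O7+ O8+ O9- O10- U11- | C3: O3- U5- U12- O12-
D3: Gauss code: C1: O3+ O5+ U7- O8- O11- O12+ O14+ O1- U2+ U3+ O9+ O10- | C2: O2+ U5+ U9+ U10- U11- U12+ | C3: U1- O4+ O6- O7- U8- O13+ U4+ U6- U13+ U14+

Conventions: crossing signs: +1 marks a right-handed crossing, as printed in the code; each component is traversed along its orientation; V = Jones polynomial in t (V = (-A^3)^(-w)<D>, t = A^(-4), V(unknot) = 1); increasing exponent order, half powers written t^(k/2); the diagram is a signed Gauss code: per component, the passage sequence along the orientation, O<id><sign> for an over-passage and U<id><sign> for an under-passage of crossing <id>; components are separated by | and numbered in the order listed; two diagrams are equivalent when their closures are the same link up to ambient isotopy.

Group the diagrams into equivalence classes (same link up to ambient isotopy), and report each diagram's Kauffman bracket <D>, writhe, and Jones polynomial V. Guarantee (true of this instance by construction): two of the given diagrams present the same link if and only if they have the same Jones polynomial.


classes: {D1} | {D2, D3}
V(D1) = 2t^-6 + t^-4 + t^-2  [12 crossings, <D> = A^-4 + A^4 + 2A^12, w = -4]
V(D2) = t^-2 + 2 + t^2  (w 0, c 12, <D> = A^-8 + 2 + A^8)
V(D3) = t^-2 + 2 + t^2  (w +2, c 14, <D> = A^-2 + 2A^6 + A^14)
insight: 2 classes among 3 diagrams; unequal V(t) rules out equality


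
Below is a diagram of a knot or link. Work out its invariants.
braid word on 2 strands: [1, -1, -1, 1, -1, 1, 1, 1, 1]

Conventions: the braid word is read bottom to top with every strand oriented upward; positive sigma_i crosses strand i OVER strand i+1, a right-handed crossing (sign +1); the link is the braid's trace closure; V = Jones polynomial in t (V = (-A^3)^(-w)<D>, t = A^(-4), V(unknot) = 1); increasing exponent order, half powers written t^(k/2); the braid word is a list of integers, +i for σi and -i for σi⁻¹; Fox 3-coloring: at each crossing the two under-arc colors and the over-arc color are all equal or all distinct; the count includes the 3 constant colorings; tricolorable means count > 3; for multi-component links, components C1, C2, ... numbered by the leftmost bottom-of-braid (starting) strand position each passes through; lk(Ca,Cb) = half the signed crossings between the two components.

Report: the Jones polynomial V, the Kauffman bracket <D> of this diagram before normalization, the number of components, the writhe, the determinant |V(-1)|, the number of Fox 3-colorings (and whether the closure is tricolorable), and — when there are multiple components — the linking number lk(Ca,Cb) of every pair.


Jones polynomial: V(t) = t + t^3 - t^4
<D> = A^-7 - A^-3 - A^5; writhe +3
components 1, writhe +3 (9 crossings)
3-colorings: 9 of 3^9, det 3 — tricolorable
note: the word shrinks to σ1 σ1 σ1 after cancelling


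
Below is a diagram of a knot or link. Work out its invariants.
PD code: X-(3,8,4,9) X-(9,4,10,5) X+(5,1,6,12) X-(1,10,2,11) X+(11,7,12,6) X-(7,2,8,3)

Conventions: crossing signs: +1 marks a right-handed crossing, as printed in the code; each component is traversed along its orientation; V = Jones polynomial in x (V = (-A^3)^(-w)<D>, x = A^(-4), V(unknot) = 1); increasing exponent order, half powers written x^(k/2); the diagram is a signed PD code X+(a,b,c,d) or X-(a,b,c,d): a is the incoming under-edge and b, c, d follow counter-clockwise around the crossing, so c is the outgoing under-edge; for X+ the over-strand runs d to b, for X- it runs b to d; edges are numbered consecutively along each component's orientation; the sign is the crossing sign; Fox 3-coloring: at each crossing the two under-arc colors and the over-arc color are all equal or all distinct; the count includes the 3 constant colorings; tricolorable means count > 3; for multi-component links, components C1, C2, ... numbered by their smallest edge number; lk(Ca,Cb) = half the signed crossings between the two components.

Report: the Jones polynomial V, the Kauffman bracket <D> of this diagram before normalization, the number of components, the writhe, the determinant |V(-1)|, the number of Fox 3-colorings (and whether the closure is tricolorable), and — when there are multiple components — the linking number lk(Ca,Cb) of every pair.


V(x) = x^-5 - 2x^-4 + 2x^-3 - 2x^-2 + 2x^-1 - 1 + x
bracket: A^-10 - A^-6 + 2A^-2 - 2A^2 + 2A^6 - 2A^10 + A^14, w = -2
1 component, writhe -2, over 6 crossings
det 11, colorings 3 of 3^6 — not tricolorable
observation: |V(-1)| = 11: so not tricolorable, since 3 does not divide 11


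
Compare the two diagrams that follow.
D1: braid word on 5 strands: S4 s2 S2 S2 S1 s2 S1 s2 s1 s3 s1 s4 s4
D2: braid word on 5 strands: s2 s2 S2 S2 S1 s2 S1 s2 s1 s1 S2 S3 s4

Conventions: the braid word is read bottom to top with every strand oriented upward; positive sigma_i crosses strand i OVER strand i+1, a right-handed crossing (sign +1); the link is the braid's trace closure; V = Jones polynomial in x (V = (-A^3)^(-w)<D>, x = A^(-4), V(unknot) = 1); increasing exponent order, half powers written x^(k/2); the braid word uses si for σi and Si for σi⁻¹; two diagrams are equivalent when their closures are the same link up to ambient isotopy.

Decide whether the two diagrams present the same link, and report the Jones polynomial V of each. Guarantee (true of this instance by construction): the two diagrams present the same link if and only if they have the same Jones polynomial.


equivalent: yes
D1 (bracket -A^-5 + A^-1 - A^3 + 2A^7 + A^15; 13 crossings at w = +3): V = -x^(-3/2) - 2x^(1/2) + x^(3/2) - x^(5/2) + x^(7/2)
D2 (bracket -A^-11 + A^-7 - A^-3 + 2A + A^9; 13 crossings at w = +1): V = -x^(-3/2) - 2x^(1/2) + x^(3/2) - x^(5/2) + x^(7/2)
key observation: from 13 to 13 crossings by R-moves: one link, two diagrams


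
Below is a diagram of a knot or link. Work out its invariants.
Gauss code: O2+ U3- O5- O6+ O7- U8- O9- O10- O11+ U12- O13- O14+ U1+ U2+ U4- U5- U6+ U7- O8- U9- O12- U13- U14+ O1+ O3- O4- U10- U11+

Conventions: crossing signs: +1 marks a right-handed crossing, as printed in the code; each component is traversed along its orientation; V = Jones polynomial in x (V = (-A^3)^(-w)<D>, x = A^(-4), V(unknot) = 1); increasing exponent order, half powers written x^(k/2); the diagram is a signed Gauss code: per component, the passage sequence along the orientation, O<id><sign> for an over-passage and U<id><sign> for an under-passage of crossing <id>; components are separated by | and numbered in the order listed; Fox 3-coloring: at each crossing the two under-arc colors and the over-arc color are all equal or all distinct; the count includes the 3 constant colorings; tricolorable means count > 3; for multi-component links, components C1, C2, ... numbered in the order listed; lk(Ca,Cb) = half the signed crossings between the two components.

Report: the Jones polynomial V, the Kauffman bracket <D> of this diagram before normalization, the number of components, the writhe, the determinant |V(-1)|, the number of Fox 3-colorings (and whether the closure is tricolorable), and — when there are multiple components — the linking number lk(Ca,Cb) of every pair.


Jones polynomial: V(x) = -x^-4 + x^-3 + x^-1
<D> = A^-8 + 1 - A^4; writhe -4
components 1, writhe -4 (14 crossings)
3-colorings: 9 of 3^14, det 3 — tricolorable
note: |V(-1)| = 3: so tricolorable, since 3 divides 3


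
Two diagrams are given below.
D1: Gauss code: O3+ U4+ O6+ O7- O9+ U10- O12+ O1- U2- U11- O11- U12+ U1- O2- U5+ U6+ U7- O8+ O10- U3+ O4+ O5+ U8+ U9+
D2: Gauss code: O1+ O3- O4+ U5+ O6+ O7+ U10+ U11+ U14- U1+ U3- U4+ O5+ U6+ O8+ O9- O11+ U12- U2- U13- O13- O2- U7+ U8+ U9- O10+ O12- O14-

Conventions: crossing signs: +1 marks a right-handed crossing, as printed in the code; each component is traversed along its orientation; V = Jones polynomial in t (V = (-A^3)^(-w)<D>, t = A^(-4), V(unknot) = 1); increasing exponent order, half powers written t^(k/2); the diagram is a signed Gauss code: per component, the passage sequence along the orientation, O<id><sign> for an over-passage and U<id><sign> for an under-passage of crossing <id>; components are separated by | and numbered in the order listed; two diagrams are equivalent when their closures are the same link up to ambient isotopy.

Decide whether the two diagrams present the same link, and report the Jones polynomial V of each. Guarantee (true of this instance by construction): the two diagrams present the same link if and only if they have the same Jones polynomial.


equivalent: yes
D1 (bracket -A^-18 + A^-14 - A^-10 + 2A^-6 - A^-2 + A^2; 12 crossings at w = +2): V = t - t^2 + 2t^3 - t^4 + t^5 - t^6
V(D2) = t - t^2 + 2t^3 - t^4 + t^5 - t^6  (w +2, c 14, <D> = -A^-18 + A^-14 - A^-10 + 2A^-6 - A^-2 + A^2)
key observation: from 12 to 14 crossings by R-moves: one link, two diagrams


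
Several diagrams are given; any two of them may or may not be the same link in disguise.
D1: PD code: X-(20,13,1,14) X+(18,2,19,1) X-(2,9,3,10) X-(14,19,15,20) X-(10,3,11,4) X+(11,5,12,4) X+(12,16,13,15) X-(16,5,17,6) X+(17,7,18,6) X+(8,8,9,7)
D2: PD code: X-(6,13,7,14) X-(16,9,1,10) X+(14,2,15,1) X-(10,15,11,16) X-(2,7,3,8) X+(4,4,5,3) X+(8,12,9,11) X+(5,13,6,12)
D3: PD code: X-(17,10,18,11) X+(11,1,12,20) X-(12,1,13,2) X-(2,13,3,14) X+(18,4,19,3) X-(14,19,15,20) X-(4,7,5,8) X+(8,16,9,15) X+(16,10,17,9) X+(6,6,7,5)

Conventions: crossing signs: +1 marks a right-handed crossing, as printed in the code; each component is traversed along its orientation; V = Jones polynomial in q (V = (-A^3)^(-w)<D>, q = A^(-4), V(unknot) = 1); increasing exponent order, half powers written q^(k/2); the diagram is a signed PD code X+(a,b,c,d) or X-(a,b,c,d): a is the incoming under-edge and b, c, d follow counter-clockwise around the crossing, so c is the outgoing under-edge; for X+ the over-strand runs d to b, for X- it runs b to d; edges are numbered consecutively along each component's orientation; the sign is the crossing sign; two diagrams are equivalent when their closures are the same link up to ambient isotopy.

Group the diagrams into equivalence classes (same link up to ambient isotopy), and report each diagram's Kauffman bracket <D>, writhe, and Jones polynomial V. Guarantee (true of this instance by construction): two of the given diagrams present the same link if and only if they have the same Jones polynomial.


grouping into links: {D1, D2, D3}
V(D1) = q^-2 - q^-1 + 1 - q + q^2  (w 0, c 10, <D> = A^-8 - A^-4 + 1 - A^4 + A^8)
V(D2) = q^-2 - q^-1 + 1 - q + q^2  [8 crossings, <D> = A^-8 - A^-4 + 1 - A^4 + A^8, w = 0]
D3 (bracket A^-8 - A^-4 + 1 - A^4 + A^8; 10 crossings at w = 0): V = q^-2 - q^-1 + 1 - q + q^2
why: all 3 diagrams share one V(q), hence one class


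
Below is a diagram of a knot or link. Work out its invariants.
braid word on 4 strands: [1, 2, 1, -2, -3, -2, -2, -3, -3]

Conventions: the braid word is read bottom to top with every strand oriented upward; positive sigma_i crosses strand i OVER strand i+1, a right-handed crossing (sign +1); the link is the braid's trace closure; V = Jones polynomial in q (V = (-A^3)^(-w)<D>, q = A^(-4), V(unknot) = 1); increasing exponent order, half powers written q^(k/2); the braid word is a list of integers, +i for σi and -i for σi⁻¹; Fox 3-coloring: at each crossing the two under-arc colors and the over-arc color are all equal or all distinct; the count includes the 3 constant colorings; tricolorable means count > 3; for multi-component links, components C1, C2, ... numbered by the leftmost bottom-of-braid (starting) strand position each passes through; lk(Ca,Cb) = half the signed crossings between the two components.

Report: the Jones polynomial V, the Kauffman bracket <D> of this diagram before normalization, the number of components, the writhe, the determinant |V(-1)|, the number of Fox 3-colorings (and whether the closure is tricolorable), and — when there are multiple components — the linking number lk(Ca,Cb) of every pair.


V(q) = -q^-6 + q^-5 - q^-4 + 2q^-3 - q^-2 + q^-1
bracket: -A^-5 + A^-1 - 2A^3 + A^7 - A^11 + A^15, w = -3
1 component, writhe -3, over 9 crossings
det 7, colorings 3 of 3^9 — not tricolorable
observation: the span of V is 5, forcing >= 5 crossings in any diagram


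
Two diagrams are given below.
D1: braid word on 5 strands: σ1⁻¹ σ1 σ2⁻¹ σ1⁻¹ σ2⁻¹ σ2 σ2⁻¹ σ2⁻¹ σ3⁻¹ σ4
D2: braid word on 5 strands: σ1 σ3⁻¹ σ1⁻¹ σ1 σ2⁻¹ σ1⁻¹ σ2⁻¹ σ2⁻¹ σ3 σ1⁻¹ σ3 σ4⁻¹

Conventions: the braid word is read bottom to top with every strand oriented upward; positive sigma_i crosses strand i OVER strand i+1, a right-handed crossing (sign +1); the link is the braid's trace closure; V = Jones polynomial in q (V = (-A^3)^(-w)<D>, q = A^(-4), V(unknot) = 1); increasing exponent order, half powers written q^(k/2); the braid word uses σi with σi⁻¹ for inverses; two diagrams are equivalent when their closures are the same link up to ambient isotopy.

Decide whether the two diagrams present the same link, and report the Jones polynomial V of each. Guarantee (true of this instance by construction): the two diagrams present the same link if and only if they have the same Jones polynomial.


equivalent: yes
V(D1) = -q^-4 + q^-3 + q^-1  (w -4, c 10, <D> = A^-8 + 1 - A^4)
D2 (bracket A^-8 + 1 - A^4; 12 crossings at w = -4): V = -q^-4 + q^-3 + q^-1
why: D2 (12 crossings) and D1 (10) are Markov-related braid presentations


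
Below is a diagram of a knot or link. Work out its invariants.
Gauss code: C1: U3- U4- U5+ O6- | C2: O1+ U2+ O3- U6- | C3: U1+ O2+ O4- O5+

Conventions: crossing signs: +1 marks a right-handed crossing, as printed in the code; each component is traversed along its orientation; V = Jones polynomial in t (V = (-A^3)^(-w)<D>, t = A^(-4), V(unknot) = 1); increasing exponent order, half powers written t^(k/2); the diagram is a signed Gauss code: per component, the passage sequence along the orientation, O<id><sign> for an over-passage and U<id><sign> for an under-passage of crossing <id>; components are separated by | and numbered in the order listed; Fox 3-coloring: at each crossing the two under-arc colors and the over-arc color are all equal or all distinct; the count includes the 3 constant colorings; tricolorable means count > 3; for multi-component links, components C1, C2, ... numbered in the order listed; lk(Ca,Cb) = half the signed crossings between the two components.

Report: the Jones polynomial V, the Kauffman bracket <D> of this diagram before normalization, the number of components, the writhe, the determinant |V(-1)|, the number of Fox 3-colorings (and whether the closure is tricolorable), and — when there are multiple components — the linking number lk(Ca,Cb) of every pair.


Jones polynomial: V(t) = t^-2 + 2 + t^2
<D> = A^-8 + 2 + A^8; writhe 0
components 3, writhe 0 (6 crossings)
linking number lk(C1,C2) = -1
lk(C1,C3): 0
lk(C2,C3) = +1
3-colorings: 3 of 3^6, det 4 — not tricolorable
note: |V(-1)| = 4: so not tricolorable, since 3 does not divide 4


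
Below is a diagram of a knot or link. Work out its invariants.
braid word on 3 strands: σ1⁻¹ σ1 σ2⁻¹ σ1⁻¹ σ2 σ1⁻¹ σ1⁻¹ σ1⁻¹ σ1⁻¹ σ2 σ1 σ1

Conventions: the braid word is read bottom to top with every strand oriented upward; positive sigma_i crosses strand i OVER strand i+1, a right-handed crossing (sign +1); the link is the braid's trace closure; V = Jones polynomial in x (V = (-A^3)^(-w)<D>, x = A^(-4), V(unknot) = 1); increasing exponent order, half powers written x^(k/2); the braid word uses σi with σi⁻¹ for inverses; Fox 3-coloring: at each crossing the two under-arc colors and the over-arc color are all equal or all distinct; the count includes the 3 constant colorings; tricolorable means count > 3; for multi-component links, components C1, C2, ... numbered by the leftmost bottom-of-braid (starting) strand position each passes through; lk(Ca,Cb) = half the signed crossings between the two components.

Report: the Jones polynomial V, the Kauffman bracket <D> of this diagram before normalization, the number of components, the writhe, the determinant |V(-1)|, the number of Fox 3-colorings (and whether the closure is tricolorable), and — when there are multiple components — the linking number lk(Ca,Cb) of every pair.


V = -x^-6 + x^-5 - 2x^-4 + 3x^-3 - 2x^-2 + 3x^-1 - 1 + x - x^2
<D> = -A^-14 + A^-10 - A^-6 + 3A^-2 - 2A^2 + 3A^6 - 2A^10 + A^14 - A^18 (w = -2)
1 component over 12 crossings, w = -2
9 Fox colorings among 3^12, |V(-1)| = 15: tricolorable
why: the span of V is 8, forcing >= 8 crossings in any diagram


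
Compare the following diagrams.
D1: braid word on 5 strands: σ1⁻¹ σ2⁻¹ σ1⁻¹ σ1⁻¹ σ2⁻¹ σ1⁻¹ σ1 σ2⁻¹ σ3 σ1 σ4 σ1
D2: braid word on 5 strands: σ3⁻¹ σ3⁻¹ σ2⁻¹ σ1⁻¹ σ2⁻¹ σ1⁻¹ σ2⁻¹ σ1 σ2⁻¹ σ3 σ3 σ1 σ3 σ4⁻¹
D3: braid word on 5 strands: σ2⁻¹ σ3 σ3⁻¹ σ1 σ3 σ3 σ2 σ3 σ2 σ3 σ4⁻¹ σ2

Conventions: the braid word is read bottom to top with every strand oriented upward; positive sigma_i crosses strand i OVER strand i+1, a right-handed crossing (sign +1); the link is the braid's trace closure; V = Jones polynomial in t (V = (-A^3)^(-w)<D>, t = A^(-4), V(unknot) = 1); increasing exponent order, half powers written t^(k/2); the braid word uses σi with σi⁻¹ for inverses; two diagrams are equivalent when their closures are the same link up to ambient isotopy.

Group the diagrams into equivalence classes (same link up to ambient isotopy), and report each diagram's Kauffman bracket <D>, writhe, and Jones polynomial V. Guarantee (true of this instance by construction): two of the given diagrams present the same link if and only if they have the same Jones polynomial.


grouping into links: {D1, D2} | {D3}
V(D1) = -t^-6 + t^-5 - t^-4 + 2t^-3 - t^-2 + t^-1  (w -2, c 12, <D> = A^-2 - A^2 + 2A^6 - A^10 + A^14 - A^18)
V(D2) = -t^-6 + t^-5 - t^-4 + 2t^-3 - t^-2 + t^-1  [14 crossings, <D> = A^-8 - A^-4 + 2 - A^4 + A^8 - A^12, w = -4]
D3 (bracket -A^-10 + A^-6 - A^-2 + A^2 + A^10; 12 crossings at w = +6): V = t^2 + t^4 - t^5 + t^6 - t^7
why: 2 values of V(t) split the 3 diagrams


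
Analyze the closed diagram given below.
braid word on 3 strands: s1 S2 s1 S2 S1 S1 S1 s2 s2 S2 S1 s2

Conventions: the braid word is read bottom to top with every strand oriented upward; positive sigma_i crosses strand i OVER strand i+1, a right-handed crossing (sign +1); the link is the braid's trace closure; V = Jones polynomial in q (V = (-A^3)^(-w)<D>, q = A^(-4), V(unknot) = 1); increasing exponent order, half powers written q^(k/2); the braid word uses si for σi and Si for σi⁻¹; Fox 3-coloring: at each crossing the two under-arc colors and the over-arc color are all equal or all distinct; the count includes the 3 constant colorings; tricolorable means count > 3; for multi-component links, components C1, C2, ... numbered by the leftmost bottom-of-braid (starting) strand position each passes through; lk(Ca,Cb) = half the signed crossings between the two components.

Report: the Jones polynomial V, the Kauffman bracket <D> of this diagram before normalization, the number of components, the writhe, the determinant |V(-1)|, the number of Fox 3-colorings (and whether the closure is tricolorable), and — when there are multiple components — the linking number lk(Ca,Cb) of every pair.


V = -q^-6 + 2q^-5 - 4q^-4 + 5q^-3 - 4q^-2 + 5q^-1 - 3 + 2q - q^2
<D> = -A^-14 + 2A^-10 - 3A^-6 + 5A^-2 - 4A^2 + 5A^6 - 4A^10 + 2A^14 - A^18 (w = -2)
1 component over 12 crossings, w = -2
9 Fox colorings among 3^12, |V(-1)| = 27: tricolorable
why: |V(-1)| = 27: so tricolorable, since 3 divides 27


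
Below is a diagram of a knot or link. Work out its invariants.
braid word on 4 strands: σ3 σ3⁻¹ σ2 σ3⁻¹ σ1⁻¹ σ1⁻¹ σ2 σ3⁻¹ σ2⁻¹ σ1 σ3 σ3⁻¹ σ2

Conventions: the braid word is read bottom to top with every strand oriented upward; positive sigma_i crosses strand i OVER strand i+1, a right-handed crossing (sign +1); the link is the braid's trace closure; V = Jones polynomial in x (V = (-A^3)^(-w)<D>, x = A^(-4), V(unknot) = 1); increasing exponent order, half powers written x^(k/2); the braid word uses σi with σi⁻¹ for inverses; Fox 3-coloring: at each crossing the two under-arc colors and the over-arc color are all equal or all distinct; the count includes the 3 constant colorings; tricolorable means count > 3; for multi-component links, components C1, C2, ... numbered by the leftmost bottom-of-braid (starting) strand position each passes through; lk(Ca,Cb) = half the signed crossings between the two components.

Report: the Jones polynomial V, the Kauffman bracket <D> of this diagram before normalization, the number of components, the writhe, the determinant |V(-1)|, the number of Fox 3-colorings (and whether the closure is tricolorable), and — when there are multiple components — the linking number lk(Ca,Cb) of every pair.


Jones polynomial: V(x) = x^-4 - x^-3 + x^-2 - 2x^-1 + 2 - x + x^2
<D> = -A^-11 + A^-7 - 2A^-3 + 2A - A^5 + A^9 - A^13; writhe -1
components 1, writhe -1 (13 crossings)
3-colorings: 9 of 3^13, det 9 — tricolorable
note: |V(-1)| = 9: so tricolorable, since 3 divides 9


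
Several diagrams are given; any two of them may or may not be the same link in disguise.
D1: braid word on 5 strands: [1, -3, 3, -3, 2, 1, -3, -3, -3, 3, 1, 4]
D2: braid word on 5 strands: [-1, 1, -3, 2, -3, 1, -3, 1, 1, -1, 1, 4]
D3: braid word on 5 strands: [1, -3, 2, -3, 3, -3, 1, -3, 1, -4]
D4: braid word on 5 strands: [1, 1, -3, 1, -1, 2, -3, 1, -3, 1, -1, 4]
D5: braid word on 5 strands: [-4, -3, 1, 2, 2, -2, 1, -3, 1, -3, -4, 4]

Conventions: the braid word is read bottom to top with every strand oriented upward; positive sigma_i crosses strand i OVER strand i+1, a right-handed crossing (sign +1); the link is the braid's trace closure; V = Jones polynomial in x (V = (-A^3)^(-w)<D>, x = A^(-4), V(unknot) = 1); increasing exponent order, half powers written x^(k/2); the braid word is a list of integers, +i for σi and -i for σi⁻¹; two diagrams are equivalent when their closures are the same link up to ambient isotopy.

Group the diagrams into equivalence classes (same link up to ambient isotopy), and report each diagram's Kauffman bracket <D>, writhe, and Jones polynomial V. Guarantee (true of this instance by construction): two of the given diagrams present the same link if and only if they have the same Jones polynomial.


equivalence classes: {D1, D2, D3, D4, D5}
D1 (bracket -A^-6 + A^-2 - A^2 + 3A^6 - A^10 + A^14 - A^18; 12 crossings at w = +2): V = -x^-3 + x^-2 - x^-1 + 3 - x + x^2 - x^3
D2 (bracket -A^-6 + A^-2 - A^2 + 3A^6 - A^10 + A^14 - A^18; 12 crossings at w = +2): V = -x^-3 + x^-2 - x^-1 + 3 - x + x^2 - x^3
D3 (bracket -A^-12 + A^-8 - A^-4 + 3 - A^4 + A^8 - A^12; 10 crossings at w = 0): V = -x^-3 + x^-2 - x^-1 + 3 - x + x^2 - x^3
V(D4) = -x^-3 + x^-2 - x^-1 + 3 - x + x^2 - x^3  (w +2, c 12, <D> = -A^-6 + A^-2 - A^2 + 3A^6 - A^10 + A^14 - A^18)
V(D5) = -x^-3 + x^-2 - x^-1 + 3 - x + x^2 - x^3  (w 0, c 12, <D> = -A^-12 + A^-8 - A^-4 + 3 - A^4 + A^8 - A^12)
key observation: one V(x) for all 5 diagrams — one class (guaranteed)


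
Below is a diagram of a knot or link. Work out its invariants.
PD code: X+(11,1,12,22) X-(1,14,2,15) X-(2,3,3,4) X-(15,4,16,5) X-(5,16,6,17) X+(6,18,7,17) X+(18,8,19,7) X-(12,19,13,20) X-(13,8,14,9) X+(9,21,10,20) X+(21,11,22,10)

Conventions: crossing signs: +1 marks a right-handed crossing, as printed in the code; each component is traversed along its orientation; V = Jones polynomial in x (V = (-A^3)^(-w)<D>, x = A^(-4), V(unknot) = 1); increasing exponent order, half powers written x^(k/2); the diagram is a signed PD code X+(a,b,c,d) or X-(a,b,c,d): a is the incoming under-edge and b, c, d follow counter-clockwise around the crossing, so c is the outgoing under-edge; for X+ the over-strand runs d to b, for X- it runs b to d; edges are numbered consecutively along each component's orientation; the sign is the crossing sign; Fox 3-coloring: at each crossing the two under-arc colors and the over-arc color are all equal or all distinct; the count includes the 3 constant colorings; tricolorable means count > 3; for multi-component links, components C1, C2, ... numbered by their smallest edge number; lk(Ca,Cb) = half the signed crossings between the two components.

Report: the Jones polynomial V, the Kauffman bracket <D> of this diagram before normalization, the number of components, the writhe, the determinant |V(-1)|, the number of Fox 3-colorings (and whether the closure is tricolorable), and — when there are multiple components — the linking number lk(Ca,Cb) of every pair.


V = 1
<D> = -A^-3 (w = -1)
1 component over 11 crossings, w = -1
3 Fox colorings among 3^11, |V(-1)| = 1: not tricolorable
why: w = -1 (over 11 crossings) is diagram-only; (-A^3)^(1) removes it from V


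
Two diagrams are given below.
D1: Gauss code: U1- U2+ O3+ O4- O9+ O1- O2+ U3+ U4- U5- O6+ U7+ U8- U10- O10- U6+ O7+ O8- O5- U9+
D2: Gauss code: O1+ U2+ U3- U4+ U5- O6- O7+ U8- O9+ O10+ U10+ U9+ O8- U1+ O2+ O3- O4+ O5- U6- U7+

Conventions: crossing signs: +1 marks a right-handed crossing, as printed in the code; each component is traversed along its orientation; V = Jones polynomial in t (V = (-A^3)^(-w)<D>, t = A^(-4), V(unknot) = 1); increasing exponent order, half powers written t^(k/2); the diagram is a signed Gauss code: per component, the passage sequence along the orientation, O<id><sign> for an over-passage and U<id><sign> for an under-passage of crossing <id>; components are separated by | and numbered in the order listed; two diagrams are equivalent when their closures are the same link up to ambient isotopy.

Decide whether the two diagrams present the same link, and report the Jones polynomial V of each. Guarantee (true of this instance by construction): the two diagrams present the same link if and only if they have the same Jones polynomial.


equivalent: yes
D1 (bracket 1; 10 crossings at w = 0): V = 1
V(D2) = 1  (w +2, c 10, <D> = A^6)
key observation: from 10 to 10 crossings by R-moves: one link, two diagrams


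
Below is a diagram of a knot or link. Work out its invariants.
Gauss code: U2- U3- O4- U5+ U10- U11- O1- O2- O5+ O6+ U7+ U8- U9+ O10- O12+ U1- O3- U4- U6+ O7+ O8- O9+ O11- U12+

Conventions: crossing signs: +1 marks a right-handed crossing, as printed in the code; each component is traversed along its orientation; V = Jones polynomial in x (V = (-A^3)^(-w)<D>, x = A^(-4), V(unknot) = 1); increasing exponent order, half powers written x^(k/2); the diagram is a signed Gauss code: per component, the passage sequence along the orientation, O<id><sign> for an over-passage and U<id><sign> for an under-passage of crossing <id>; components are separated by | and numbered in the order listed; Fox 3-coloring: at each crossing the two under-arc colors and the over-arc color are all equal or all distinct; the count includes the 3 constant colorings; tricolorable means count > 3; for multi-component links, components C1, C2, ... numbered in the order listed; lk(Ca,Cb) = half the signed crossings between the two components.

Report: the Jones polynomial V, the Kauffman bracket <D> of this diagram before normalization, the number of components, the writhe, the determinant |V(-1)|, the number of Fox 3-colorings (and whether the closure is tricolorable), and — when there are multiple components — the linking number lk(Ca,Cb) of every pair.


V(x) = 1
bracket: A^-6, w = -2
1 component, writhe -2, over 12 crossings
det 1, colorings 3 of 3^12 — not tricolorable
observation: |V(-1)| = 1: so not tricolorable, since 3 does not divide 1


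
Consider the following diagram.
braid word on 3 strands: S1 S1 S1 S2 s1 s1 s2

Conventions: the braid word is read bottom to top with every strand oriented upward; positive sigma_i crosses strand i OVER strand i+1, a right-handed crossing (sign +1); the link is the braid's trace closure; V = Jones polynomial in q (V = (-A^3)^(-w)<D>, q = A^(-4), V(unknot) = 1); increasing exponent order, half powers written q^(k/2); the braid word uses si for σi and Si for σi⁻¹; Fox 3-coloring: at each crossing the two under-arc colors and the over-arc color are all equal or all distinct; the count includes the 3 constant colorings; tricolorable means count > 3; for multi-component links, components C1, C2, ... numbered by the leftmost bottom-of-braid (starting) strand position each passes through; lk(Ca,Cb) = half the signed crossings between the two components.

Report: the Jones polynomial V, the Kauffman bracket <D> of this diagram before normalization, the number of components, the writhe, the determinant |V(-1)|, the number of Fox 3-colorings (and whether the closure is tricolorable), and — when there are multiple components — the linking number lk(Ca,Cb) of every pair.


V = q^(-7/2) - q^(-5/2) + q^(-3/2) - 2q^(-1/2) - q^(3/2)
<D> = A^-9 + 2A^-1 - A^3 + A^7 - A^11 (w = -1)
2 components over 7 crossings, w = -1
lk(C1,C2): +1
9 Fox colorings among 3^7, |V(-1)| = 6: tricolorable
why: summing lk over 1 pair gives +1


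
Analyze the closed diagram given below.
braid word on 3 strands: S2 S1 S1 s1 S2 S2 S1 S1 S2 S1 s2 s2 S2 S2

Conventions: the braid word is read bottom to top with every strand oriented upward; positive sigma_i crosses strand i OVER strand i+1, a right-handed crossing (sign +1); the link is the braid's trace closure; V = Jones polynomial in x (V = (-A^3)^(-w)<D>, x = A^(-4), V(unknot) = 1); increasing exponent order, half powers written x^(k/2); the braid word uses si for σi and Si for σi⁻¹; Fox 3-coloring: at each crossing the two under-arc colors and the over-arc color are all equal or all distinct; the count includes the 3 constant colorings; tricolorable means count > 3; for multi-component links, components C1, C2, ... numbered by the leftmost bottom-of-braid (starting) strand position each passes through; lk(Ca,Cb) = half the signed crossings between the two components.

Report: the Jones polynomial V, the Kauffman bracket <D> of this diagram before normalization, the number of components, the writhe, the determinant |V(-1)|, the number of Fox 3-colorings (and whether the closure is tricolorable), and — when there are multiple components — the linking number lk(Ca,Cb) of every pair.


V = -x^-8 + x^-5 + x^-3
<D> = A^-12 + A^-4 - A^8 (w = -8)
1 component over 14 crossings, w = -8
9 Fox colorings among 3^14, |V(-1)| = 3: tricolorable
why: inverse pairs cancel, leaving σ2⁻¹ σ1⁻¹ σ2⁻¹ σ2⁻¹ σ1⁻¹ σ1⁻¹ σ2⁻¹ σ1⁻¹


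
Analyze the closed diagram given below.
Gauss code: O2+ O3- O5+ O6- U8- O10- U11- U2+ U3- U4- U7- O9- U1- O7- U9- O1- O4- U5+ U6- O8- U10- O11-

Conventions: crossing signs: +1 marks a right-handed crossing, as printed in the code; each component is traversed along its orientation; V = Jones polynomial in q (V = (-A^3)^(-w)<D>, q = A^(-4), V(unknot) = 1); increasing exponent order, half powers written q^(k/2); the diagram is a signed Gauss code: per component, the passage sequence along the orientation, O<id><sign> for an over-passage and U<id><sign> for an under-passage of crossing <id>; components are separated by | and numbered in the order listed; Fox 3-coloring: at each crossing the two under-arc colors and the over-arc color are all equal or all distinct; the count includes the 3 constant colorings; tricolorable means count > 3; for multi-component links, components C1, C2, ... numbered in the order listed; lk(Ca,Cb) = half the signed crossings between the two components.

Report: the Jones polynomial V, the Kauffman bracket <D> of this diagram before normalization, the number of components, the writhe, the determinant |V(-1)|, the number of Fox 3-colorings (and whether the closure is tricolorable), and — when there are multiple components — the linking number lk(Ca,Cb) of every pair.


Jones polynomial: V(q) = q^-8 - 2q^-7 + q^-6 - 2q^-5 + 2q^-4 + q^-2
<D> = -A^-13 - 2A^-5 + 2A^-1 - A^3 + 2A^7 - A^11; writhe -7
components 1, writhe -7 (11 crossings)
3-colorings: 27 of 3^11, det 9 — tricolorable
note: w = -7 shifts under R1 moves; the (-A^3)^(7) factor cancels that in V


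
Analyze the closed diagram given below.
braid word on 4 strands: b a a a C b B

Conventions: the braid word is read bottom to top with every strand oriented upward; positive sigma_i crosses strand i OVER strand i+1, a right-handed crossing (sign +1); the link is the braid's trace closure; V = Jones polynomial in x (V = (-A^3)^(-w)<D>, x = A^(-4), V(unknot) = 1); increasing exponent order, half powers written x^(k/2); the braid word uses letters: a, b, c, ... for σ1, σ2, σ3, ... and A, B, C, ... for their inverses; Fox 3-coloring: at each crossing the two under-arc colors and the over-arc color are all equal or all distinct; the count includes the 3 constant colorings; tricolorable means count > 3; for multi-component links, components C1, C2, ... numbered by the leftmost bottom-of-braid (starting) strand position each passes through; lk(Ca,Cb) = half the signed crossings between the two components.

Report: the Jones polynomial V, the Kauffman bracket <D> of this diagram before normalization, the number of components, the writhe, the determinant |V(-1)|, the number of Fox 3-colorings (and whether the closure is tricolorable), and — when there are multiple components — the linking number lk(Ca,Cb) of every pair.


V(x) = x + x^3 - x^4
bracket: A^-7 - A^-3 - A^5, w = +3
1 component, writhe +3, over 7 crossings
det 3, colorings 9 of 3^7 — tricolorable
observation: the span of V is 3, forcing >= 3 crossings in any diagram


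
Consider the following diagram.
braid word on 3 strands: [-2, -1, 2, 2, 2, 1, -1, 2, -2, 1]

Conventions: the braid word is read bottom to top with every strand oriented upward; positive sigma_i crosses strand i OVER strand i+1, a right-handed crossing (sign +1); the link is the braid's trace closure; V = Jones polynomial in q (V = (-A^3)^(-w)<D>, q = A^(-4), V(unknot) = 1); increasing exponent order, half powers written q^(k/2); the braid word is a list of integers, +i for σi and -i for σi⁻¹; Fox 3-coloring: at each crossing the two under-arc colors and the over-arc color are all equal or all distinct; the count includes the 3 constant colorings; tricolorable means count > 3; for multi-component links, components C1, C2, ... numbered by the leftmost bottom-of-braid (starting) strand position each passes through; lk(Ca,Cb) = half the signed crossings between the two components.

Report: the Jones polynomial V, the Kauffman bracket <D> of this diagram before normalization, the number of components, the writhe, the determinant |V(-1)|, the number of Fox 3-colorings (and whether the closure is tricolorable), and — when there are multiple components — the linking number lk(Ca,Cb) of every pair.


Jones polynomial: V(q) = q + q^3 - q^4
<D> = -A^-10 + A^-6 + A^2; writhe +2
components 1, writhe +2 (10 crossings)
3-colorings: 9 of 3^10, det 3 — tricolorable
note: |V(-1)| = 3: so tricolorable, since 3 divides 3
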